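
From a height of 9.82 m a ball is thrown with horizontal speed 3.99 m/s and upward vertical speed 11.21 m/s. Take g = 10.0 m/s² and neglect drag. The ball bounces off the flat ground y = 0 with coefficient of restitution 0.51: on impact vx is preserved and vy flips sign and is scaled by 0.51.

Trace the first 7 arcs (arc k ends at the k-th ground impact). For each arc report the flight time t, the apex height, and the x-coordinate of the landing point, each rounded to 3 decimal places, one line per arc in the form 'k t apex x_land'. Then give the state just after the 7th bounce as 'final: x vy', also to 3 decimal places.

Arc 1: start y=9.820, vy=11.210 → t=2.916, apex=16.103, x_land=11.633, impact vy=-17.946
  bounce: vy ← 0.51·17.946 = 9.153
Arc 2: start y=0.000, vy=9.153 → t=1.831, apex=4.188, x_land=18.937, impact vy=-9.153
  bounce: vy ← 0.51·9.153 = 4.668
Arc 3: start y=0.000, vy=4.668 → t=0.934, apex=1.089, x_land=22.662, impact vy=-4.668
  bounce: vy ← 0.51·4.668 = 2.381
Arc 4: start y=0.000, vy=2.381 → t=0.476, apex=0.283, x_land=24.562, impact vy=-2.381
  bounce: vy ← 0.51·2.381 = 1.214
Arc 5: start y=0.000, vy=1.214 → t=0.243, apex=0.074, x_land=25.530, impact vy=-1.214
  bounce: vy ← 0.51·1.214 = 0.619
Arc 6: start y=0.000, vy=0.619 → t=0.124, apex=0.019, x_land=26.025, impact vy=-0.619
  bounce: vy ← 0.51·0.619 = 0.316
Arc 7: start y=0.000, vy=0.316 → t=0.063, apex=0.005, x_land=26.277, impact vy=-0.316
  bounce: vy ← 0.51·0.316 = 0.161

1 2.916 16.103 11.633
2 1.831 4.188 18.937
3 0.934 1.089 22.662
4 0.476 0.283 24.562
5 0.243 0.074 25.530
6 0.124 0.019 26.025
7 0.063 0.005 26.277
final: 26.277 0.161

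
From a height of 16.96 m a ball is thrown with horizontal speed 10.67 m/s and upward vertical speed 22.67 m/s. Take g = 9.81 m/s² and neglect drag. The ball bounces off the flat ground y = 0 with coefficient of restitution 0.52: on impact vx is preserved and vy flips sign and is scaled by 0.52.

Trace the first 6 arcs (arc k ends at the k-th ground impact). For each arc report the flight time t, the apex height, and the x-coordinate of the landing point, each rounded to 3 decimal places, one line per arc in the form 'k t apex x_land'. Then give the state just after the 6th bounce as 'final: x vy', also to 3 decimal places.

1 5.277 43.154 56.306
2 3.085 11.669 89.221
3 1.604 3.155 106.336
4 0.834 0.853 115.237
5 0.434 0.231 119.865
6 0.226 0.062 122.271
final: 122.271 0.575

Arc 1: start y=16.960, vy=22.670 → t=5.277, apex=43.154, x_land=56.306, impact vy=-29.098
  bounce: vy ← 0.52·29.098 = 15.131
Arc 2: start y=0.000, vy=15.131 → t=3.085, apex=11.669, x_land=89.221, impact vy=-15.131
  bounce: vy ← 0.52·15.131 = 7.868
Arc 3: start y=0.000, vy=7.868 → t=1.604, apex=3.155, x_land=106.336, impact vy=-7.868
  bounce: vy ← 0.52·7.868 = 4.091
Arc 4: start y=0.000, vy=4.091 → t=0.834, apex=0.853, x_land=115.237, impact vy=-4.091
  bounce: vy ← 0.52·4.091 = 2.128
Arc 5: start y=0.000, vy=2.128 → t=0.434, apex=0.231, x_land=119.865, impact vy=-2.128
  bounce: vy ← 0.52·2.128 = 1.106
Arc 6: start y=0.000, vy=1.106 → t=0.226, apex=0.062, x_land=122.271, impact vy=-1.106
  bounce: vy ← 0.52·1.106 = 0.575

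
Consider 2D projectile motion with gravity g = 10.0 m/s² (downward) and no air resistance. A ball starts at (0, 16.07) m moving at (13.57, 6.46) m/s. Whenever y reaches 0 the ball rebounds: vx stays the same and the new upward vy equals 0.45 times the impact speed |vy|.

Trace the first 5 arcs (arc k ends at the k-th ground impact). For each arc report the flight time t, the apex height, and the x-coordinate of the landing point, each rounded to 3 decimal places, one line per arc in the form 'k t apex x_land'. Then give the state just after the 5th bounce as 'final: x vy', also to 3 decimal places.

1 2.552 18.157 34.625
2 1.715 3.677 57.898
3 0.772 0.745 68.371
4 0.347 0.151 73.084
5 0.156 0.031 75.205
final: 75.205 0.352

Arc 1: start y=16.070, vy=6.460 → t=2.552, apex=18.157, x_land=34.625, impact vy=-19.056
  bounce: vy ← 0.45·19.056 = 8.575
Arc 2: start y=0.000, vy=8.575 → t=1.715, apex=3.677, x_land=57.898, impact vy=-8.575
  bounce: vy ← 0.45·8.575 = 3.859
Arc 3: start y=0.000, vy=3.859 → t=0.772, apex=0.745, x_land=68.371, impact vy=-3.859
  bounce: vy ← 0.45·3.859 = 1.736
Arc 4: start y=0.000, vy=1.736 → t=0.347, apex=0.151, x_land=73.084, impact vy=-1.736
  bounce: vy ← 0.45·1.736 = 0.781
Arc 5: start y=0.000, vy=0.781 → t=0.156, apex=0.031, x_land=75.205, impact vy=-0.781
  bounce: vy ← 0.45·0.781 = 0.352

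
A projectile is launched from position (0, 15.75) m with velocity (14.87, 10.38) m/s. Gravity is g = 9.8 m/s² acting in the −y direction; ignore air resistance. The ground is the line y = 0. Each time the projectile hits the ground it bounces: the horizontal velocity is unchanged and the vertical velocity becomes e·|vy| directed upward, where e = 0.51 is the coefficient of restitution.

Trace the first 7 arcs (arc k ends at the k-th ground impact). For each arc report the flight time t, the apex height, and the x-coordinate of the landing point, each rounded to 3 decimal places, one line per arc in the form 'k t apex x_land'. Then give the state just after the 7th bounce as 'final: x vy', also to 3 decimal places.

1 3.142 21.247 46.715
2 2.124 5.526 78.298
3 1.083 1.437 94.406
4 0.552 0.374 102.621
5 0.282 0.097 106.811
6 0.144 0.025 108.947
7 0.073 0.007 110.037
final: 110.037 0.183

Arc 1: start y=15.750, vy=10.380 → t=3.142, apex=21.247, x_land=46.715, impact vy=-20.407
  bounce: vy ← 0.51·20.407 = 10.408
Arc 2: start y=0.000, vy=10.408 → t=2.124, apex=5.526, x_land=78.298, impact vy=-10.408
  bounce: vy ← 0.51·10.408 = 5.308
Arc 3: start y=0.000, vy=5.308 → t=1.083, apex=1.437, x_land=94.406, impact vy=-5.308
  bounce: vy ← 0.51·5.308 = 2.707
Arc 4: start y=0.000, vy=2.707 → t=0.552, apex=0.374, x_land=102.621, impact vy=-2.707
  bounce: vy ← 0.51·2.707 = 1.381
Arc 5: start y=0.000, vy=1.381 → t=0.282, apex=0.097, x_land=106.811, impact vy=-1.381
  bounce: vy ← 0.51·1.381 = 0.704
Arc 6: start y=0.000, vy=0.704 → t=0.144, apex=0.025, x_land=108.947, impact vy=-0.704
  bounce: vy ← 0.51·0.704 = 0.359
Arc 7: start y=0.000, vy=0.359 → t=0.073, apex=0.007, x_land=110.037, impact vy=-0.359
  bounce: vy ← 0.51·0.359 = 0.183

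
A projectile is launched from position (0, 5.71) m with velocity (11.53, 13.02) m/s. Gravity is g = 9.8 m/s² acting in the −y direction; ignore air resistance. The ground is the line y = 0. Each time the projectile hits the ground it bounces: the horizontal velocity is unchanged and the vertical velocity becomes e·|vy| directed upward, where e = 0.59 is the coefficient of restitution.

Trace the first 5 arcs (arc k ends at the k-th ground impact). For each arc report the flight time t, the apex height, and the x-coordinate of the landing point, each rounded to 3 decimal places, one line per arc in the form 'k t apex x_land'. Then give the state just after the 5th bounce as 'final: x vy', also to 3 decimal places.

1 3.040 14.359 35.056
2 2.020 4.998 58.346
3 1.192 1.740 72.088
4 0.703 0.606 80.195
5 0.415 0.211 84.978
final: 84.978 1.199

Arc 1: start y=5.710, vy=13.020 → t=3.040, apex=14.359, x_land=35.056, impact vy=-16.776
  bounce: vy ← 0.59·16.776 = 9.898
Arc 2: start y=0.000, vy=9.898 → t=2.020, apex=4.998, x_land=58.346, impact vy=-9.898
  bounce: vy ← 0.59·9.898 = 5.840
Arc 3: start y=0.000, vy=5.840 → t=1.192, apex=1.740, x_land=72.088, impact vy=-5.840
  bounce: vy ← 0.59·5.840 = 3.445
Arc 4: start y=0.000, vy=3.445 → t=0.703, apex=0.606, x_land=80.195, impact vy=-3.445
  bounce: vy ← 0.59·3.445 = 2.033
Arc 5: start y=0.000, vy=2.033 → t=0.415, apex=0.211, x_land=84.978, impact vy=-2.033
  bounce: vy ← 0.59·2.033 = 1.199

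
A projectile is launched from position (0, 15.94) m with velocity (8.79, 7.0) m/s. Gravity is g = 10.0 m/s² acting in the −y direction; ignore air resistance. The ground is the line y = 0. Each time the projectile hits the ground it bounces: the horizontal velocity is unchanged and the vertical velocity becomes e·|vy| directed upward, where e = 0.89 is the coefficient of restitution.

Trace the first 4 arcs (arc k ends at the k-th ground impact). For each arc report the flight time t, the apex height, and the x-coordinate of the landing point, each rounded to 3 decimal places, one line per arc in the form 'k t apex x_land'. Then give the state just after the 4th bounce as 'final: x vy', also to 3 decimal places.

Arc 1: start y=15.940, vy=7.000 → t=2.618, apex=18.390, x_land=23.011, impact vy=-19.178
  bounce: vy ← 0.89·19.178 = 17.069
Arc 2: start y=0.000, vy=17.069 → t=3.414, apex=14.567, x_land=53.017, impact vy=-17.069
  bounce: vy ← 0.89·17.069 = 15.191
Arc 3: start y=0.000, vy=15.191 → t=3.038, apex=11.538, x_land=79.723, impact vy=-15.191
  bounce: vy ← 0.89·15.191 = 13.520
Arc 4: start y=0.000, vy=13.520 → t=2.704, apex=9.139, x_land=103.491, impact vy=-13.520
  bounce: vy ← 0.89·13.520 = 12.033

1 2.618 18.390 23.011
2 3.414 14.567 53.017
3 3.038 11.538 79.723
4 2.704 9.139 103.491
final: 103.491 12.033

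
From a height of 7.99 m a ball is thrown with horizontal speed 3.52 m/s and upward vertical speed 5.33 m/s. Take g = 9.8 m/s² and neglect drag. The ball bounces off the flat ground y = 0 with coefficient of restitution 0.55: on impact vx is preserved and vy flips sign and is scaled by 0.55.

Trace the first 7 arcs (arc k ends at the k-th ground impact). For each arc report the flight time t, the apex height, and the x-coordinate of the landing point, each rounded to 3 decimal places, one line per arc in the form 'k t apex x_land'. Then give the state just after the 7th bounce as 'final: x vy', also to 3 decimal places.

1 1.932 9.439 6.800
2 1.527 2.855 12.174
3 0.840 0.864 15.130
4 0.462 0.261 16.756
5 0.254 0.079 17.650
6 0.140 0.024 18.142
7 0.077 0.007 18.412
final: 18.412 0.207

Arc 1: start y=7.990, vy=5.330 → t=1.932, apex=9.439, x_land=6.800, impact vy=-13.602
  bounce: vy ← 0.55·13.602 = 7.481
Arc 2: start y=0.000, vy=7.481 → t=1.527, apex=2.855, x_land=12.174, impact vy=-7.481
  bounce: vy ← 0.55·7.481 = 4.115
Arc 3: start y=0.000, vy=4.115 → t=0.840, apex=0.864, x_land=15.130, impact vy=-4.115
  bounce: vy ← 0.55·4.115 = 2.263
Arc 4: start y=0.000, vy=2.263 → t=0.462, apex=0.261, x_land=16.756, impact vy=-2.263
  bounce: vy ← 0.55·2.263 = 1.245
Arc 5: start y=0.000, vy=1.245 → t=0.254, apex=0.079, x_land=17.650, impact vy=-1.245
  bounce: vy ← 0.55·1.245 = 0.685
Arc 6: start y=0.000, vy=0.685 → t=0.140, apex=0.024, x_land=18.142, impact vy=-0.685
  bounce: vy ← 0.55·0.685 = 0.377
Arc 7: start y=0.000, vy=0.377 → t=0.077, apex=0.007, x_land=18.412, impact vy=-0.377
  bounce: vy ← 0.55·0.377 = 0.207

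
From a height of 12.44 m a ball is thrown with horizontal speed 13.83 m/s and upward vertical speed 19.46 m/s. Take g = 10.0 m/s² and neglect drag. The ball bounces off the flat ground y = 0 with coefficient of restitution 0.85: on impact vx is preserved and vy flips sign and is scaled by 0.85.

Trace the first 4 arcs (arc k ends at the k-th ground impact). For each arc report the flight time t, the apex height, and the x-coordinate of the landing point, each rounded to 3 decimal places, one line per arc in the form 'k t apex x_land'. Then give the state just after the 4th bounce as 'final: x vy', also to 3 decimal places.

Arc 1: start y=12.440, vy=19.460 → t=4.451, apex=31.375, x_land=61.557, impact vy=-25.050
  bounce: vy ← 0.85·25.050 = 21.292
Arc 2: start y=0.000, vy=21.292 → t=4.258, apex=22.668, x_land=120.452, impact vy=-21.292
  bounce: vy ← 0.85·21.292 = 18.098
Arc 3: start y=0.000, vy=18.098 → t=3.620, apex=16.378, x_land=170.512, impact vy=-18.098
  bounce: vy ← 0.85·18.098 = 15.384
Arc 4: start y=0.000, vy=15.384 → t=3.077, apex=11.833, x_land=213.063, impact vy=-15.384
  bounce: vy ← 0.85·15.384 = 13.076

1 4.451 31.375 61.557
2 4.258 22.668 120.452
3 3.620 16.378 170.512
4 3.077 11.833 213.063
final: 213.063 13.076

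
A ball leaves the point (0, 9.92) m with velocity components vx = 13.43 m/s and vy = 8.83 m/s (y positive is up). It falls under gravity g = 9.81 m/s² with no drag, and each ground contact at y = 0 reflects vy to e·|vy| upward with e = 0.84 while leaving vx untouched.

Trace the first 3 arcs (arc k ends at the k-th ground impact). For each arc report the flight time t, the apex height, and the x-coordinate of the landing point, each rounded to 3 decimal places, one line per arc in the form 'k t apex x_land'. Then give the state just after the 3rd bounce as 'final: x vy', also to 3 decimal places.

Arc 1: start y=9.920, vy=8.830 → t=2.583, apex=13.894, x_land=34.692, impact vy=-16.511
  bounce: vy ← 0.84·16.511 = 13.869
Arc 2: start y=0.000, vy=13.869 → t=2.828, apex=9.804, x_land=72.665, impact vy=-13.869
  bounce: vy ← 0.84·13.869 = 11.650
Arc 3: start y=0.000, vy=11.650 → t=2.375, apex=6.917, x_land=104.562, impact vy=-11.650
  bounce: vy ← 0.84·11.650 = 9.786

1 2.583 13.894 34.692
2 2.828 9.804 72.665
3 2.375 6.917 104.562
final: 104.562 9.786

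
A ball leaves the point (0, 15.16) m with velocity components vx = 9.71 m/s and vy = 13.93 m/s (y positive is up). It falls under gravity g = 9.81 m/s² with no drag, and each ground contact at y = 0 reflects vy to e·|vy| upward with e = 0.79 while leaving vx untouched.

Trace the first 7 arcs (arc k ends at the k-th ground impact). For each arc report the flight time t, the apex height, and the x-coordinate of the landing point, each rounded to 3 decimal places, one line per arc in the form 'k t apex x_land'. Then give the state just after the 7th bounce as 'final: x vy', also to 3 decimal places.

1 3.680 25.050 35.731
2 3.571 15.634 70.402
3 2.821 9.757 97.792
4 2.228 6.089 119.430
5 1.760 3.800 136.524
6 1.391 2.372 150.028
7 1.099 1.480 160.696
final: 160.696 4.257

Arc 1: start y=15.160, vy=13.930 → t=3.680, apex=25.050, x_land=35.731, impact vy=-22.169
  bounce: vy ← 0.79·22.169 = 17.514
Arc 2: start y=0.000, vy=17.514 → t=3.571, apex=15.634, x_land=70.402, impact vy=-17.514
  bounce: vy ← 0.79·17.514 = 13.836
Arc 3: start y=0.000, vy=13.836 → t=2.821, apex=9.757, x_land=97.792, impact vy=-13.836
  bounce: vy ← 0.79·13.836 = 10.930
Arc 4: start y=0.000, vy=10.930 → t=2.228, apex=6.089, x_land=119.430, impact vy=-10.930
  bounce: vy ← 0.79·10.930 = 8.635
Arc 5: start y=0.000, vy=8.635 → t=1.760, apex=3.800, x_land=136.524, impact vy=-8.635
  bounce: vy ← 0.79·8.635 = 6.822
Arc 6: start y=0.000, vy=6.822 → t=1.391, apex=2.372, x_land=150.028, impact vy=-6.822
  bounce: vy ← 0.79·6.822 = 5.389
Arc 7: start y=0.000, vy=5.389 → t=1.099, apex=1.480, x_land=160.696, impact vy=-5.389
  bounce: vy ← 0.79·5.389 = 4.257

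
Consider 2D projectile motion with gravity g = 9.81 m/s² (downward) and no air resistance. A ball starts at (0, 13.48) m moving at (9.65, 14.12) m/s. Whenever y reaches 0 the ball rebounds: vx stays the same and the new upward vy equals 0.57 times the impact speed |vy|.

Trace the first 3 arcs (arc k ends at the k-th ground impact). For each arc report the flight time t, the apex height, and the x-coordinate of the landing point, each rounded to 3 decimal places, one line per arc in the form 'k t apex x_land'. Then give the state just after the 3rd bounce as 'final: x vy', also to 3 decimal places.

Arc 1: start y=13.480, vy=14.120 → t=3.635, apex=23.642, x_land=35.076, impact vy=-21.537
  bounce: vy ← 0.57·21.537 = 12.276
Arc 2: start y=0.000, vy=12.276 → t=2.503, apex=7.681, x_land=59.228, impact vy=-12.276
  bounce: vy ← 0.57·12.276 = 6.997
Arc 3: start y=0.000, vy=6.997 → t=1.427, apex=2.496, x_land=72.994, impact vy=-6.997
  bounce: vy ← 0.57·6.997 = 3.989

1 3.635 23.642 35.076
2 2.503 7.681 59.228
3 1.427 2.496 72.994
final: 72.994 3.989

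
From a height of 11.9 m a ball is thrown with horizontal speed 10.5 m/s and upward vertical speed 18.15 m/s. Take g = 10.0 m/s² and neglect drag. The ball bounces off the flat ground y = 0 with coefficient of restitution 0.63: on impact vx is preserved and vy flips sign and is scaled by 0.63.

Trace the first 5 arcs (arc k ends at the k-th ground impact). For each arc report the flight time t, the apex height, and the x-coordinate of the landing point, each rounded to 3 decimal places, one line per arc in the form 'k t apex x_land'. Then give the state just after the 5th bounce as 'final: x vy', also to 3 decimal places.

1 4.197 28.371 44.069
2 3.001 11.260 75.584
3 1.891 4.469 95.438
4 1.191 1.774 107.946
5 0.750 0.704 115.826
final: 115.826 2.364

Arc 1: start y=11.900, vy=18.150 → t=4.197, apex=28.371, x_land=44.069, impact vy=-23.821
  bounce: vy ← 0.63·23.821 = 15.007
Arc 2: start y=0.000, vy=15.007 → t=3.001, apex=11.260, x_land=75.584, impact vy=-15.007
  bounce: vy ← 0.63·15.007 = 9.454
Arc 3: start y=0.000, vy=9.454 → t=1.891, apex=4.469, x_land=95.438, impact vy=-9.454
  bounce: vy ← 0.63·9.454 = 5.956
Arc 4: start y=0.000, vy=5.956 → t=1.191, apex=1.774, x_land=107.946, impact vy=-5.956
  bounce: vy ← 0.63·5.956 = 3.752
Arc 5: start y=0.000, vy=3.752 → t=0.750, apex=0.704, x_land=115.826, impact vy=-3.752
  bounce: vy ← 0.63·3.752 = 2.364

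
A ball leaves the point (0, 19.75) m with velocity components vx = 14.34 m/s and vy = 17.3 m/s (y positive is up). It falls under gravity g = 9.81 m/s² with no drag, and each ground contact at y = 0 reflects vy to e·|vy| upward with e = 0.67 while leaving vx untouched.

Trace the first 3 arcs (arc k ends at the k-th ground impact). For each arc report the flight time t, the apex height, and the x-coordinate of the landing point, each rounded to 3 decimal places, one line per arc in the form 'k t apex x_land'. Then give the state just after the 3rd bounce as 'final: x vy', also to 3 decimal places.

Arc 1: start y=19.750, vy=17.300 → t=4.435, apex=35.004, x_land=63.597, impact vy=-26.207
  bounce: vy ← 0.67·26.207 = 17.558
Arc 2: start y=0.000, vy=17.558 → t=3.580, apex=15.713, x_land=114.930, impact vy=-17.558
  bounce: vy ← 0.67·17.558 = 11.764
Arc 3: start y=0.000, vy=11.764 → t=2.398, apex=7.054, x_land=149.323, impact vy=-11.764
  bounce: vy ← 0.67·11.764 = 7.882

1 4.435 35.004 63.597
2 3.580 15.713 114.930
3 2.398 7.054 149.323
final: 149.323 7.882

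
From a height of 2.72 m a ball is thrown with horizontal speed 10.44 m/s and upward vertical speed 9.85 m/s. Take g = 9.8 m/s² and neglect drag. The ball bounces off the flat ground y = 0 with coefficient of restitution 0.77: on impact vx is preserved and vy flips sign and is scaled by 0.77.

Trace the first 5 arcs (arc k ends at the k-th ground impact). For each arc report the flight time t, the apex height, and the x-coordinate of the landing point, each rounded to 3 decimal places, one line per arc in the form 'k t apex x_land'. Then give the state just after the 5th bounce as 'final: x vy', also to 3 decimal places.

1 2.256 7.670 23.555
2 1.927 4.548 43.670
3 1.484 2.696 59.159
4 1.142 1.599 71.085
5 0.880 0.948 80.269
final: 80.269 3.319

Arc 1: start y=2.720, vy=9.850 → t=2.256, apex=7.670, x_land=23.555, impact vy=-12.261
  bounce: vy ← 0.77·12.261 = 9.441
Arc 2: start y=0.000, vy=9.441 → t=1.927, apex=4.548, x_land=43.670, impact vy=-9.441
  bounce: vy ← 0.77·9.441 = 7.270
Arc 3: start y=0.000, vy=7.270 → t=1.484, apex=2.696, x_land=59.159, impact vy=-7.270
  bounce: vy ← 0.77·7.270 = 5.598
Arc 4: start y=0.000, vy=5.598 → t=1.142, apex=1.599, x_land=71.085, impact vy=-5.598
  bounce: vy ← 0.77·5.598 = 4.310
Arc 5: start y=0.000, vy=4.310 → t=0.880, apex=0.948, x_land=80.269, impact vy=-4.310
  bounce: vy ← 0.77·4.310 = 3.319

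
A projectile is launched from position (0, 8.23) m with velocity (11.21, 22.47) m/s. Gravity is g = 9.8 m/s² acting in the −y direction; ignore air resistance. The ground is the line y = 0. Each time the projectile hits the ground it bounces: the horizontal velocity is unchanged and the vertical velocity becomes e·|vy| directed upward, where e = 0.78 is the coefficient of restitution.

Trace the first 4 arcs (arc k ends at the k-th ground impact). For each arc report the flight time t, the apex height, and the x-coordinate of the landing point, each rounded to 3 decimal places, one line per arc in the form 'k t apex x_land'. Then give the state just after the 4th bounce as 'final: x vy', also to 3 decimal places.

Arc 1: start y=8.230, vy=22.470 → t=4.927, apex=33.990, x_land=55.228, impact vy=-25.811
  bounce: vy ← 0.78·25.811 = 20.133
Arc 2: start y=0.000, vy=20.133 → t=4.109, apex=20.680, x_land=101.286, impact vy=-20.133
  bounce: vy ← 0.78·20.133 = 15.703
Arc 3: start y=0.000, vy=15.703 → t=3.205, apex=12.582, x_land=137.212, impact vy=-15.703
  bounce: vy ← 0.78·15.703 = 12.249
Arc 4: start y=0.000, vy=12.249 → t=2.500, apex=7.655, x_land=165.234, impact vy=-12.249
  bounce: vy ← 0.78·12.249 = 9.554

1 4.927 33.990 55.228
2 4.109 20.680 101.286
3 3.205 12.582 137.212
4 2.500 7.655 165.234
final: 165.234 9.554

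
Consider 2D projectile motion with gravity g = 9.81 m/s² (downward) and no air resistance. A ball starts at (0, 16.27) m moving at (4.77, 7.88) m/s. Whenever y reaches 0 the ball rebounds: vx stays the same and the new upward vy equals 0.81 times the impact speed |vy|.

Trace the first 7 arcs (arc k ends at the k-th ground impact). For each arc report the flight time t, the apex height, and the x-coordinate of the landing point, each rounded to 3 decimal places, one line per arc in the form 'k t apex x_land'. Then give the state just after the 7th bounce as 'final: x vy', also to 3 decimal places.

Arc 1: start y=16.270, vy=7.880 → t=2.794, apex=19.435, x_land=13.326, impact vy=-19.527
  bounce: vy ← 0.81·19.527 = 15.817
Arc 2: start y=0.000, vy=15.817 → t=3.225, apex=12.751, x_land=28.708, impact vy=-15.817
  bounce: vy ← 0.81·15.817 = 12.812
Arc 3: start y=0.000, vy=12.812 → t=2.612, apex=8.366, x_land=41.167, impact vy=-12.812
  bounce: vy ← 0.81·12.812 = 10.378
Arc 4: start y=0.000, vy=10.378 → t=2.116, apex=5.489, x_land=51.259, impact vy=-10.378
  bounce: vy ← 0.81·10.378 = 8.406
Arc 5: start y=0.000, vy=8.406 → t=1.714, apex=3.601, x_land=59.434, impact vy=-8.406
  bounce: vy ← 0.81·8.406 = 6.809
Arc 6: start y=0.000, vy=6.809 → t=1.388, apex=2.363, x_land=66.055, impact vy=-6.809
  bounce: vy ← 0.81·6.809 = 5.515
Arc 7: start y=0.000, vy=5.515 → t=1.124, apex=1.550, x_land=71.418, impact vy=-5.515
  bounce: vy ← 0.81·5.515 = 4.467

1 2.794 19.435 13.326
2 3.225 12.751 28.708
3 2.612 8.366 41.167
4 2.116 5.489 51.259
5 1.714 3.601 59.434
6 1.388 2.363 66.055
7 1.124 1.550 71.418
final: 71.418 4.467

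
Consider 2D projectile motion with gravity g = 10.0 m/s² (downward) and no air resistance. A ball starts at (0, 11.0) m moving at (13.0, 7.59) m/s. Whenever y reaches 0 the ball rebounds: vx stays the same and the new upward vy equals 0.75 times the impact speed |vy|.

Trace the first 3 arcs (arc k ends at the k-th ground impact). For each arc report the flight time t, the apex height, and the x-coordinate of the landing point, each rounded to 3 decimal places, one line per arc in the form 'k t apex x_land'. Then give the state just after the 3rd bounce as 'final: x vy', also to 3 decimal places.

Arc 1: start y=11.000, vy=7.590 → t=2.425, apex=13.880, x_land=31.527, impact vy=-16.662
  bounce: vy ← 0.75·16.662 = 12.496
Arc 2: start y=0.000, vy=12.496 → t=2.499, apex=7.808, x_land=64.017, impact vy=-12.496
  bounce: vy ← 0.75·12.496 = 9.372
Arc 3: start y=0.000, vy=9.372 → t=1.874, apex=4.392, x_land=88.385, impact vy=-9.372
  bounce: vy ← 0.75·9.372 = 7.029

1 2.425 13.880 31.527
2 2.499 7.808 64.017
3 1.874 4.392 88.385
final: 88.385 7.029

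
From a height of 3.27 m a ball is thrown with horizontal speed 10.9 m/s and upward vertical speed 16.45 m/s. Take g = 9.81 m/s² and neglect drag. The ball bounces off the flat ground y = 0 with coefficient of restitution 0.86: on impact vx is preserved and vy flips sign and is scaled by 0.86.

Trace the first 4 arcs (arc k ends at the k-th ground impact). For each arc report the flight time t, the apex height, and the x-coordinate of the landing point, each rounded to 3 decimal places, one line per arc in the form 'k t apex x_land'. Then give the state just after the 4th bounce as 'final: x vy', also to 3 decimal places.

1 3.542 17.062 38.607
2 3.208 12.619 73.574
3 2.759 9.333 103.645
4 2.373 6.903 129.506
final: 129.506 10.008

Arc 1: start y=3.270, vy=16.450 → t=3.542, apex=17.062, x_land=38.607, impact vy=-18.296
  bounce: vy ← 0.86·18.296 = 15.735
Arc 2: start y=0.000, vy=15.735 → t=3.208, apex=12.619, x_land=73.574, impact vy=-15.735
  bounce: vy ← 0.86·15.735 = 13.532
Arc 3: start y=0.000, vy=13.532 → t=2.759, apex=9.333, x_land=103.645, impact vy=-13.532
  bounce: vy ← 0.86·13.532 = 11.638
Arc 4: start y=0.000, vy=11.638 → t=2.373, apex=6.903, x_land=129.506, impact vy=-11.638
  bounce: vy ← 0.86·11.638 = 10.008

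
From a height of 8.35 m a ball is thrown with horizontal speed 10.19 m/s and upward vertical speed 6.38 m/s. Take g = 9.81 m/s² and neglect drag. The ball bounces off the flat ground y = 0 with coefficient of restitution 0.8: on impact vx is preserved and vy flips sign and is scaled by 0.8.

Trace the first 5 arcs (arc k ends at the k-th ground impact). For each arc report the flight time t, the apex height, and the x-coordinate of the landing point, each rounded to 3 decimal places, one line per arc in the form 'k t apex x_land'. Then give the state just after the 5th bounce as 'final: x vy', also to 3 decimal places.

Arc 1: start y=8.350, vy=6.380 → t=2.108, apex=10.425, x_land=21.483, impact vy=-14.301
  bounce: vy ← 0.8·14.301 = 11.441
Arc 2: start y=0.000, vy=11.441 → t=2.333, apex=6.672, x_land=45.251, impact vy=-11.441
  bounce: vy ← 0.8·11.441 = 9.153
Arc 3: start y=0.000, vy=9.153 → t=1.866, apex=4.270, x_land=64.266, impact vy=-9.153
  bounce: vy ← 0.8·9.153 = 7.322
Arc 4: start y=0.000, vy=7.322 → t=1.493, apex=2.733, x_land=79.478, impact vy=-7.322
  bounce: vy ← 0.8·7.322 = 5.858
Arc 5: start y=0.000, vy=5.858 → t=1.194, apex=1.749, x_land=91.648, impact vy=-5.858
  bounce: vy ← 0.8·5.858 = 4.686

1 2.108 10.425 21.483
2 2.333 6.672 45.251
3 1.866 4.270 64.266
4 1.493 2.733 79.478
5 1.194 1.749 91.648
final: 91.648 4.686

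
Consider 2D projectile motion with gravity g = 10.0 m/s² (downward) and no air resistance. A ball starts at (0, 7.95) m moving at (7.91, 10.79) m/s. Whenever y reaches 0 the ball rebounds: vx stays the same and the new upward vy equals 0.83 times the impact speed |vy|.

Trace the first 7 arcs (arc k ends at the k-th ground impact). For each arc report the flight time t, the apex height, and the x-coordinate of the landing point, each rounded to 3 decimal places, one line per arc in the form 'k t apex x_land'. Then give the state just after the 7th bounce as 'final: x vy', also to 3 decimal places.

1 2.739 13.771 21.662
2 2.755 9.487 43.454
3 2.287 6.536 61.541
4 1.898 4.502 76.553
5 1.575 3.102 89.013
6 1.307 2.137 99.355
7 1.085 1.472 107.938
final: 107.938 4.503

Arc 1: start y=7.950, vy=10.790 → t=2.739, apex=13.771, x_land=21.662, impact vy=-16.596
  bounce: vy ← 0.83·16.596 = 13.775
Arc 2: start y=0.000, vy=13.775 → t=2.755, apex=9.487, x_land=43.454, impact vy=-13.775
  bounce: vy ← 0.83·13.775 = 11.433
Arc 3: start y=0.000, vy=11.433 → t=2.287, apex=6.536, x_land=61.541, impact vy=-11.433
  bounce: vy ← 0.83·11.433 = 9.489
Arc 4: start y=0.000, vy=9.489 → t=1.898, apex=4.502, x_land=76.553, impact vy=-9.489
  bounce: vy ← 0.83·9.489 = 7.876
Arc 5: start y=0.000, vy=7.876 → t=1.575, apex=3.102, x_land=89.013, impact vy=-7.876
  bounce: vy ← 0.83·7.876 = 6.537
Arc 6: start y=0.000, vy=6.537 → t=1.307, apex=2.137, x_land=99.355, impact vy=-6.537
  bounce: vy ← 0.83·6.537 = 5.426
Arc 7: start y=0.000, vy=5.426 → t=1.085, apex=1.472, x_land=107.938, impact vy=-5.426
  bounce: vy ← 0.83·5.426 = 4.503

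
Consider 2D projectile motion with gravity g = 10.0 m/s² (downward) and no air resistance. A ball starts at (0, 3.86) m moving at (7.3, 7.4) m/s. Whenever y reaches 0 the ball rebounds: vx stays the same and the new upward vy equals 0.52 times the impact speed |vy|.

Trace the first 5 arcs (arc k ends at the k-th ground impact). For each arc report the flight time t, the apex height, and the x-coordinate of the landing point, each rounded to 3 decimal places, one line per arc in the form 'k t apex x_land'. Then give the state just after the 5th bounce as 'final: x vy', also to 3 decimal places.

1 1.889 6.598 13.788
2 1.195 1.784 22.509
3 0.621 0.482 27.044
4 0.323 0.130 29.402
5 0.168 0.035 30.629
final: 30.629 0.437

Arc 1: start y=3.860, vy=7.400 → t=1.889, apex=6.598, x_land=13.788, impact vy=-11.487
  bounce: vy ← 0.52·11.487 = 5.973
Arc 2: start y=0.000, vy=5.973 → t=1.195, apex=1.784, x_land=22.509, impact vy=-5.973
  bounce: vy ← 0.52·5.973 = 3.106
Arc 3: start y=0.000, vy=3.106 → t=0.621, apex=0.482, x_land=27.044, impact vy=-3.106
  bounce: vy ← 0.52·3.106 = 1.615
Arc 4: start y=0.000, vy=1.615 → t=0.323, apex=0.130, x_land=29.402, impact vy=-1.615
  bounce: vy ← 0.52·1.615 = 0.840
Arc 5: start y=0.000, vy=0.840 → t=0.168, apex=0.035, x_land=30.629, impact vy=-0.840
  bounce: vy ← 0.52·0.840 = 0.437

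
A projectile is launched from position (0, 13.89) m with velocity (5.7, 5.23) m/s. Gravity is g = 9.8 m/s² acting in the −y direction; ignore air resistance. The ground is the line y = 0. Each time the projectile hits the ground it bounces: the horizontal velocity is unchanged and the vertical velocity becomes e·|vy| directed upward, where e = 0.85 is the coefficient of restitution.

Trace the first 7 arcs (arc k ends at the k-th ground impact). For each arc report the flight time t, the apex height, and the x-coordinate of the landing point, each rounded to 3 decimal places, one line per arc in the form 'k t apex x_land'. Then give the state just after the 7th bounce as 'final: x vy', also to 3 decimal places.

Arc 1: start y=13.890, vy=5.230 → t=2.300, apex=15.286, x_land=13.109, impact vy=-17.309
  bounce: vy ← 0.85·17.309 = 14.713
Arc 2: start y=0.000, vy=14.713 → t=3.003, apex=11.044, x_land=30.224, impact vy=-14.713
  bounce: vy ← 0.85·14.713 = 12.506
Arc 3: start y=0.000, vy=12.506 → t=2.552, apex=7.979, x_land=44.771, impact vy=-12.506
  bounce: vy ← 0.85·12.506 = 10.630
Arc 4: start y=0.000, vy=10.630 → t=2.169, apex=5.765, x_land=57.137, impact vy=-10.630
  bounce: vy ← 0.85·10.630 = 9.035
Arc 5: start y=0.000, vy=9.035 → t=1.844, apex=4.165, x_land=67.647, impact vy=-9.035
  bounce: vy ← 0.85·9.035 = 7.680
Arc 6: start y=0.000, vy=7.680 → t=1.567, apex=3.009, x_land=76.581, impact vy=-7.680
  bounce: vy ← 0.85·7.680 = 6.528
Arc 7: start y=0.000, vy=6.528 → t=1.332, apex=2.174, x_land=84.175, impact vy=-6.528
  bounce: vy ← 0.85·6.528 = 5.549

1 2.300 15.286 13.109
2 3.003 11.044 30.224
3 2.552 7.979 44.771
4 2.169 5.765 57.137
5 1.844 4.165 67.647
6 1.567 3.009 76.581
7 1.332 2.174 84.175
final: 84.175 5.549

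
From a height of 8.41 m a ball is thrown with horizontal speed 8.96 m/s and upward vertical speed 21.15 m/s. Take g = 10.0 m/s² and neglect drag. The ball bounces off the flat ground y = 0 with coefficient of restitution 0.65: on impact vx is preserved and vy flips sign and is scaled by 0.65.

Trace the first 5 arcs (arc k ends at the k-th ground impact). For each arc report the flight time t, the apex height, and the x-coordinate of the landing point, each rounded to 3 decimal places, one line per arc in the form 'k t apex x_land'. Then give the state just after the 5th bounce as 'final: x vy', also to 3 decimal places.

Arc 1: start y=8.410, vy=21.150 → t=4.596, apex=30.776, x_land=41.180, impact vy=-24.810
  bounce: vy ← 0.65·24.810 = 16.126
Arc 2: start y=0.000, vy=16.126 → t=3.225, apex=13.003, x_land=70.078, impact vy=-16.126
  bounce: vy ← 0.65·16.126 = 10.482
Arc 3: start y=0.000, vy=10.482 → t=2.096, apex=5.494, x_land=88.862, impact vy=-10.482
  bounce: vy ← 0.65·10.482 = 6.813
Arc 4: start y=0.000, vy=6.813 → t=1.363, apex=2.321, x_land=101.072, impact vy=-6.813
  bounce: vy ← 0.65·6.813 = 4.429
Arc 5: start y=0.000, vy=4.429 → t=0.886, apex=0.981, x_land=109.008, impact vy=-4.429
  bounce: vy ← 0.65·4.429 = 2.879

1 4.596 30.776 41.180
2 3.225 13.003 70.078
3 2.096 5.494 88.862
4 1.363 2.321 101.072
5 0.886 0.981 109.008
final: 109.008 2.879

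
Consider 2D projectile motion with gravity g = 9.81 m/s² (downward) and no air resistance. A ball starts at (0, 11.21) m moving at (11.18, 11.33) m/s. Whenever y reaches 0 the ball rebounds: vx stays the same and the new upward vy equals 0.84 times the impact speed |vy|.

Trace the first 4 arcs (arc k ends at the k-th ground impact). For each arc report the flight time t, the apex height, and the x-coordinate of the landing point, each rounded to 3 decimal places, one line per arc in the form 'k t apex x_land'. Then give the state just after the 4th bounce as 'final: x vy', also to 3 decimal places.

1 3.057 17.753 34.182
2 3.196 12.526 69.914
3 2.685 8.839 99.930
4 2.255 6.237 125.143
final: 125.143 9.292

Arc 1: start y=11.210, vy=11.330 → t=3.057, apex=17.753, x_land=34.182, impact vy=-18.663
  bounce: vy ← 0.84·18.663 = 15.677
Arc 2: start y=0.000, vy=15.677 → t=3.196, apex=12.526, x_land=69.914, impact vy=-15.677
  bounce: vy ← 0.84·15.677 = 13.169
Arc 3: start y=0.000, vy=13.169 → t=2.685, apex=8.839, x_land=99.930, impact vy=-13.169
  bounce: vy ← 0.84·13.169 = 11.062
Arc 4: start y=0.000, vy=11.062 → t=2.255, apex=6.237, x_land=125.143, impact vy=-11.062
  bounce: vy ← 0.84·11.062 = 9.292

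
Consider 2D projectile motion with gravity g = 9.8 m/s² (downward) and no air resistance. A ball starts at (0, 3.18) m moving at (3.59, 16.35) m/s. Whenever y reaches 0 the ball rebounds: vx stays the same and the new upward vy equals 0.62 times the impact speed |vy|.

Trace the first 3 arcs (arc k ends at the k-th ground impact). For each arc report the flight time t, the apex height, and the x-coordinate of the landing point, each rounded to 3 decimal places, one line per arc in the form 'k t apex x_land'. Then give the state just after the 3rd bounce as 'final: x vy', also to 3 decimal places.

1 3.521 16.819 12.641
2 2.297 6.465 20.888
3 1.424 2.485 26.001
final: 26.001 4.327

Arc 1: start y=3.180, vy=16.350 → t=3.521, apex=16.819, x_land=12.641, impact vy=-18.156
  bounce: vy ← 0.62·18.156 = 11.257
Arc 2: start y=0.000, vy=11.257 → t=2.297, apex=6.465, x_land=20.888, impact vy=-11.257
  bounce: vy ← 0.62·11.257 = 6.979
Arc 3: start y=0.000, vy=6.979 → t=1.424, apex=2.485, x_land=26.001, impact vy=-6.979
  bounce: vy ← 0.62·6.979 = 4.327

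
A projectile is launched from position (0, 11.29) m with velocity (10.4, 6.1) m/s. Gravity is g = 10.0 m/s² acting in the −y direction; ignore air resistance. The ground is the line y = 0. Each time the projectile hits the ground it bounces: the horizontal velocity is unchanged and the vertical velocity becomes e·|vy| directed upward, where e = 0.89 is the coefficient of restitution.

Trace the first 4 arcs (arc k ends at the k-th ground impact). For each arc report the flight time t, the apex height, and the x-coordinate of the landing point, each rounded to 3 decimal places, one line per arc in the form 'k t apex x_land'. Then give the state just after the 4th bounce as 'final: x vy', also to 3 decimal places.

Arc 1: start y=11.290, vy=6.100 → t=2.232, apex=13.150, x_land=23.210, impact vy=-16.218
  bounce: vy ← 0.89·16.218 = 14.434
Arc 2: start y=0.000, vy=14.434 → t=2.887, apex=10.417, x_land=53.232, impact vy=-14.434
  bounce: vy ← 0.89·14.434 = 12.846
Arc 3: start y=0.000, vy=12.846 → t=2.569, apex=8.251, x_land=79.952, impact vy=-12.846
  bounce: vy ← 0.89·12.846 = 11.433
Arc 4: start y=0.000, vy=11.433 → t=2.287, apex=6.536, x_land=103.732, impact vy=-11.433
  bounce: vy ← 0.89·11.433 = 10.175

1 2.232 13.150 23.210
2 2.887 10.417 53.232
3 2.569 8.251 79.952
4 2.287 6.536 103.732
final: 103.732 10.175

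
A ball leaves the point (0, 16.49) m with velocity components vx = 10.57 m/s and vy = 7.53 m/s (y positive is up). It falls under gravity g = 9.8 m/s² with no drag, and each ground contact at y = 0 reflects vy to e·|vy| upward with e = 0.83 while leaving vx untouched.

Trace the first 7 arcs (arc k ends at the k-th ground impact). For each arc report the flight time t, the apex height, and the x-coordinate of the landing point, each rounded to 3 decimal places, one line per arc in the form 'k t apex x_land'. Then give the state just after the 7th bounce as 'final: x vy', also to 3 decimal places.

1 2.757 19.383 29.144
2 3.302 13.353 64.042
3 2.740 9.199 93.007
4 2.274 6.337 117.048
5 1.888 4.366 137.002
6 1.567 3.007 153.563
7 1.300 2.072 167.310
final: 167.310 5.289

Arc 1: start y=16.490, vy=7.530 → t=2.757, apex=19.383, x_land=29.144, impact vy=-19.491
  bounce: vy ← 0.83·19.491 = 16.178
Arc 2: start y=0.000, vy=16.178 → t=3.302, apex=13.353, x_land=64.042, impact vy=-16.178
  bounce: vy ← 0.83·16.178 = 13.427
Arc 3: start y=0.000, vy=13.427 → t=2.740, apex=9.199, x_land=93.007, impact vy=-13.427
  bounce: vy ← 0.83·13.427 = 11.145
Arc 4: start y=0.000, vy=11.145 → t=2.274, apex=6.337, x_land=117.048, impact vy=-11.145
  bounce: vy ← 0.83·11.145 = 9.250
Arc 5: start y=0.000, vy=9.250 → t=1.888, apex=4.366, x_land=137.002, impact vy=-9.250
  bounce: vy ← 0.83·9.250 = 7.678
Arc 6: start y=0.000, vy=7.678 → t=1.567, apex=3.007, x_land=153.563, impact vy=-7.678
  bounce: vy ← 0.83·7.678 = 6.372
Arc 7: start y=0.000, vy=6.372 → t=1.300, apex=2.072, x_land=167.310, impact vy=-6.372
  bounce: vy ← 0.83·6.372 = 5.289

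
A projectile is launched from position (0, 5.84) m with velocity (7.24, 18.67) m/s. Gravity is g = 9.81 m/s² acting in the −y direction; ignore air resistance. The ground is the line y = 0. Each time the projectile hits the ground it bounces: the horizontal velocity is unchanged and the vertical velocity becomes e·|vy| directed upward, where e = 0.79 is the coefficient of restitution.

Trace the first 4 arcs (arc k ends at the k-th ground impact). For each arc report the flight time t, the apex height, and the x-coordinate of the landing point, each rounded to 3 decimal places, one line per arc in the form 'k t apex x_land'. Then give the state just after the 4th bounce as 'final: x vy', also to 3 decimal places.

Arc 1: start y=5.840, vy=18.670 → t=4.097, apex=23.606, x_land=29.662, impact vy=-21.521
  bounce: vy ← 0.79·21.521 = 17.002
Arc 2: start y=0.000, vy=17.002 → t=3.466, apex=14.733, x_land=54.757, impact vy=-17.002
  bounce: vy ← 0.79·17.002 = 13.431
Arc 3: start y=0.000, vy=13.431 → t=2.738, apex=9.195, x_land=74.582, impact vy=-13.431
  bounce: vy ← 0.79·13.431 = 10.611
Arc 4: start y=0.000, vy=10.611 → t=2.163, apex=5.738, x_land=90.244, impact vy=-10.611
  bounce: vy ← 0.79·10.611 = 8.382

1 4.097 23.606 29.662
2 3.466 14.733 54.757
3 2.738 9.195 74.582
4 2.163 5.738 90.244
final: 90.244 8.382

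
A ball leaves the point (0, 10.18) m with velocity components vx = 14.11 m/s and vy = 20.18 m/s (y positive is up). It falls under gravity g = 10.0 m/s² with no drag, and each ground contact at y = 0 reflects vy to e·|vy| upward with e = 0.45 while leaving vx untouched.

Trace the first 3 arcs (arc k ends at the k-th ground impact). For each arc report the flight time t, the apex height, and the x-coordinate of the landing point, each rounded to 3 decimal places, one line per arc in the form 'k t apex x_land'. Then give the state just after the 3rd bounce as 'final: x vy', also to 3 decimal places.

1 4.490 30.542 63.347
2 2.224 6.185 94.732
3 1.001 1.252 108.856
final: 108.856 2.252

Arc 1: start y=10.180, vy=20.180 → t=4.490, apex=30.542, x_land=63.347, impact vy=-24.715
  bounce: vy ← 0.45·24.715 = 11.122
Arc 2: start y=0.000, vy=11.122 → t=2.224, apex=6.185, x_land=94.732, impact vy=-11.122
  bounce: vy ← 0.45·11.122 = 5.005
Arc 3: start y=0.000, vy=5.005 → t=1.001, apex=1.252, x_land=108.856, impact vy=-5.005
  bounce: vy ← 0.45·5.005 = 2.252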